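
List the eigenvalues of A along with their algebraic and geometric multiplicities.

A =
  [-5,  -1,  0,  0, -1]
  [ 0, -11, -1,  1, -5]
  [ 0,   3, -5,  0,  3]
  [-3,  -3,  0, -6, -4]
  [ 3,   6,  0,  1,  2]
λ = -5: alg = 5, geom = 2

Step 1 — factor the characteristic polynomial to read off the algebraic multiplicities:
  χ_A(x) = (x + 5)^5

Step 2 — compute geometric multiplicities via the rank-nullity identity g(λ) = n − rank(A − λI):
  rank(A − (-5)·I) = 3, so dim ker(A − (-5)·I) = n − 3 = 2

Summary:
  λ = -5: algebraic multiplicity = 5, geometric multiplicity = 2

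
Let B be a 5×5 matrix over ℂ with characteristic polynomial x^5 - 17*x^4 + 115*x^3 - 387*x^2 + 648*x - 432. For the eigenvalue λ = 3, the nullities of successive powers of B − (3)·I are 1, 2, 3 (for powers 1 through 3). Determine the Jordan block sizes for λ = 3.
Block sizes for λ = 3: [3]

From the dimensions of kernels of powers, the number of Jordan blocks of size at least j is d_j − d_{j−1} where d_j = dim ker(N^j) (with d_0 = 0). Computing the differences gives [1, 1, 1].
The number of blocks of size exactly k is (#blocks of size ≥ k) − (#blocks of size ≥ k + 1), so the partition is: 1 block(s) of size 3.
In nonincreasing order the block sizes are [3].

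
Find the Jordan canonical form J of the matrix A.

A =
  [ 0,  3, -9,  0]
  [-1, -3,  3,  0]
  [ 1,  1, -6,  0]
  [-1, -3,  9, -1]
J_3(-3) ⊕ J_1(-1)

The characteristic polynomial is
  det(x·I − A) = x^4 + 10*x^3 + 36*x^2 + 54*x + 27 = (x + 1)*(x + 3)^3

Eigenvalues and multiplicities (the geometric multiplicity of λ is n − rank(A − λI), which equals the number of Jordan blocks for λ):
  λ = -3: algebraic multiplicity = 3, geometric multiplicity = 1
  λ = -1: algebraic multiplicity = 1, geometric multiplicity = 1

Determining the block sizes for each eigenvalue:
  λ = -3: one block (gm = 1), so the single block has size am = 3 → block sizes [3]
  λ = -1: one block (gm = 1), so the single block has size am = 1 → block sizes [1]

Assembling the blocks gives a Jordan form
J =
  [-3,  1,  0,  0]
  [ 0, -3,  1,  0]
  [ 0,  0, -3,  0]
  [ 0,  0,  0, -1]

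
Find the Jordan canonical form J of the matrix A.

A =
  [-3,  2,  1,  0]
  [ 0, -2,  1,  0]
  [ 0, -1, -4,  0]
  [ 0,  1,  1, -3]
J_3(-3) ⊕ J_1(-3)

The characteristic polynomial is
  det(x·I − A) = x^4 + 12*x^3 + 54*x^2 + 108*x + 81 = (x + 3)^4

Eigenvalues and multiplicities (the geometric multiplicity of λ is n − rank(A − λI), which equals the number of Jordan blocks for λ):
  λ = -3: algebraic multiplicity = 4, geometric multiplicity = 2

Determining the block sizes for each eigenvalue:
  λ = -3: with am = 4 and gm = 2, the partition is not yet determined (e.g. several partitions of 4 into 2 parts exist). Let N = A − (-3)·I. Computing rank(N^1) = 2, rank(N^2) = 1, rank(N^3) = 0; the number of blocks of size ≥ j is rank(N^{j−1}) − rank(N^j), giving [2, 1, 1]. So we have 1 block(s) of size 3, 1 block(s) of size 1 → block sizes [3, 1]

Assembling the blocks gives a Jordan form
J =
  [-3,  1,  0,  0]
  [ 0, -3,  1,  0]
  [ 0,  0, -3,  0]
  [ 0,  0,  0, -3]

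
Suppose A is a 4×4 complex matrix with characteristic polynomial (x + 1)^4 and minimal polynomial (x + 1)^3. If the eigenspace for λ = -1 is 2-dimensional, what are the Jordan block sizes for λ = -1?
Block sizes for λ = -1: [3, 1]

Step 1 — from the characteristic polynomial, algebraic multiplicity of λ = -1 is 4. From dim ker(A − (-1)·I) = 2, there are exactly 2 Jordan blocks for λ = -1.
Step 2 — from the minimal polynomial, the factor (x + 1)^3 tells us the largest block for λ = -1 has size 3.
Step 3 — with total size 4, 2 blocks, and largest block 3, the block sizes (in nonincreasing order) are [3, 1].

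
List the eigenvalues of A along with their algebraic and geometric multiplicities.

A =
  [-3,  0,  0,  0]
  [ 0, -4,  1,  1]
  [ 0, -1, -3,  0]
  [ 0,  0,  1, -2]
λ = -3: alg = 4, geom = 2

Step 1 — factor the characteristic polynomial to read off the algebraic multiplicities:
  χ_A(x) = (x + 3)^4

Step 2 — compute geometric multiplicities via the rank-nullity identity g(λ) = n − rank(A − λI):
  rank(A − (-3)·I) = 2, so dim ker(A − (-3)·I) = n − 2 = 2

Summary:
  λ = -3: algebraic multiplicity = 4, geometric multiplicity = 2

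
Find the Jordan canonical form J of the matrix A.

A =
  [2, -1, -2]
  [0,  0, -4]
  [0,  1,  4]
J_2(2) ⊕ J_1(2)

The characteristic polynomial is
  det(x·I − A) = x^3 - 6*x^2 + 12*x - 8 = (x - 2)^3

Eigenvalues and multiplicities (the geometric multiplicity of λ is n − rank(A − λI), which equals the number of Jordan blocks for λ):
  λ = 2: algebraic multiplicity = 3, geometric multiplicity = 2

Determining the block sizes for each eigenvalue:
  λ = 2: 2 blocks summing to 3 forces exactly one block of size 2 and the rest size 1 → block sizes [2, 1]

Assembling the blocks gives a Jordan form
J =
  [2, 1, 0]
  [0, 2, 0]
  [0, 0, 2]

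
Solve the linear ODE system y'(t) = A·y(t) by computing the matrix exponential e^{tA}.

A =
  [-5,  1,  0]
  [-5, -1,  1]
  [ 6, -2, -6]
e^{tA} =
  [-2*t^2*exp(-4*t) - t*exp(-4*t) + exp(-4*t), t^2*exp(-4*t) + t*exp(-4*t), t^2*exp(-4*t)/2]
  [-2*t^2*exp(-4*t) - 5*t*exp(-4*t), t^2*exp(-4*t) + 3*t*exp(-4*t) + exp(-4*t), t^2*exp(-4*t)/2 + t*exp(-4*t)]
  [-4*t^2*exp(-4*t) + 6*t*exp(-4*t), 2*t^2*exp(-4*t) - 2*t*exp(-4*t), t^2*exp(-4*t) - 2*t*exp(-4*t) + exp(-4*t)]

Strategy: write A = P · J · P⁻¹ where J is a Jordan canonical form, so e^{tA} = P · e^{tJ} · P⁻¹, and e^{tJ} can be computed block-by-block.

A has Jordan form
J =
  [-4,  1,  0]
  [ 0, -4,  1]
  [ 0,  0, -4]
(up to reordering of blocks).

Per-block formulas:
  For a 3×3 Jordan block J_3(-4): exp(t · J_3(-4)) = e^(-4t)·(I + t·N + (t^2/2)·N^2), where N is the 3×3 nilpotent shift.

After assembling e^{tJ} and conjugating by P, we get:

e^{tA} =
  [-2*t^2*exp(-4*t) - t*exp(-4*t) + exp(-4*t), t^2*exp(-4*t) + t*exp(-4*t), t^2*exp(-4*t)/2]
  [-2*t^2*exp(-4*t) - 5*t*exp(-4*t), t^2*exp(-4*t) + 3*t*exp(-4*t) + exp(-4*t), t^2*exp(-4*t)/2 + t*exp(-4*t)]
  [-4*t^2*exp(-4*t) + 6*t*exp(-4*t), 2*t^2*exp(-4*t) - 2*t*exp(-4*t), t^2*exp(-4*t) - 2*t*exp(-4*t) + exp(-4*t)]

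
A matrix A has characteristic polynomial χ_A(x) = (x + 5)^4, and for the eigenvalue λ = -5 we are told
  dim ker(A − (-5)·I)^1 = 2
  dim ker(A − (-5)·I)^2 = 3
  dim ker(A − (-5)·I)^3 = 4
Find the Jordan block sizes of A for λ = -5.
Block sizes for λ = -5: [3, 1]

From the dimensions of kernels of powers, the number of Jordan blocks of size at least j is d_j − d_{j−1} where d_j = dim ker(N^j) (with d_0 = 0). Computing the differences gives [2, 1, 1].
The number of blocks of size exactly k is (#blocks of size ≥ k) − (#blocks of size ≥ k + 1), so the partition is: 1 block(s) of size 1, 1 block(s) of size 3.
In nonincreasing order the block sizes are [3, 1].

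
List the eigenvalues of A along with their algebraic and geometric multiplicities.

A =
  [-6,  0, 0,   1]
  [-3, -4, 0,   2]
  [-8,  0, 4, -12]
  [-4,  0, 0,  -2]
λ = -4: alg = 3, geom = 1; λ = 4: alg = 1, geom = 1

Step 1 — factor the characteristic polynomial to read off the algebraic multiplicities:
  χ_A(x) = (x - 4)*(x + 4)^3

Step 2 — compute geometric multiplicities via the rank-nullity identity g(λ) = n − rank(A − λI):
  rank(A − (-4)·I) = 3, so dim ker(A − (-4)·I) = n − 3 = 1
  rank(A − (4)·I) = 3, so dim ker(A − (4)·I) = n − 3 = 1

Summary:
  λ = -4: algebraic multiplicity = 3, geometric multiplicity = 1
  λ = 4: algebraic multiplicity = 1, geometric multiplicity = 1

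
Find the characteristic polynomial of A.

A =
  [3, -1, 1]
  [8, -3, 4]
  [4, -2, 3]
x^3 - 3*x^2 + 3*x - 1

Expanding det(x·I − A) (e.g. by cofactor expansion or by noting that A is similar to its Jordan form J, which has the same characteristic polynomial as A) gives
  χ_A(x) = x^3 - 3*x^2 + 3*x - 1
which factors as (x - 1)^3. The eigenvalues (with algebraic multiplicities) are λ = 1 with multiplicity 3.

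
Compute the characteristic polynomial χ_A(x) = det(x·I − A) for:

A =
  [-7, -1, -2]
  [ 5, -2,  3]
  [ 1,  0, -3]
x^3 + 12*x^2 + 48*x + 64

Expanding det(x·I − A) (e.g. by cofactor expansion or by noting that A is similar to its Jordan form J, which has the same characteristic polynomial as A) gives
  χ_A(x) = x^3 + 12*x^2 + 48*x + 64
which factors as (x + 4)^3. The eigenvalues (with algebraic multiplicities) are λ = -4 with multiplicity 3.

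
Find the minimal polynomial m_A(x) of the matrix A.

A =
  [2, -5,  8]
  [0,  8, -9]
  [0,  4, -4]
x^3 - 6*x^2 + 12*x - 8

The characteristic polynomial is χ_A(x) = (x - 2)^3, so the eigenvalues are known. The minimal polynomial is
  m_A(x) = Π_λ (x − λ)^{k_λ}
where k_λ is the size of the *largest* Jordan block for λ (equivalently, the smallest k with (A − λI)^k v = 0 for every generalised eigenvector v of λ).

  λ = 2: largest Jordan block has size 3, contributing (x − 2)^3

So m_A(x) = (x - 2)^3 = x^3 - 6*x^2 + 12*x - 8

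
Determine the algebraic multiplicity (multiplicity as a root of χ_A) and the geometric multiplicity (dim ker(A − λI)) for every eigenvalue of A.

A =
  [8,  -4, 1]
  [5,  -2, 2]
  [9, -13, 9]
λ = 5: alg = 3, geom = 1

Step 1 — factor the characteristic polynomial to read off the algebraic multiplicities:
  χ_A(x) = (x - 5)^3

Step 2 — compute geometric multiplicities via the rank-nullity identity g(λ) = n − rank(A − λI):
  rank(A − (5)·I) = 2, so dim ker(A − (5)·I) = n − 2 = 1

Summary:
  λ = 5: algebraic multiplicity = 3, geometric multiplicity = 1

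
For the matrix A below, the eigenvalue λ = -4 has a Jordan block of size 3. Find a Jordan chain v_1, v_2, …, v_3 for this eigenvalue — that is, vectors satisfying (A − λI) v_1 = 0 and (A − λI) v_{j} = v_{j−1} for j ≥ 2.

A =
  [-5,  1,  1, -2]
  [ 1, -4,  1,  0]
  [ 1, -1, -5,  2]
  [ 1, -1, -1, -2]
A Jordan chain for λ = -4 of length 3:
v_1 = (1, 0, -1, -1)ᵀ
v_2 = (-1, 1, 1, 1)ᵀ
v_3 = (1, 0, 0, 0)ᵀ

Let N = A − (-4)·I. We want v_3 with N^3 v_3 = 0 but N^2 v_3 ≠ 0; then v_{j-1} := N · v_j for j = 3, …, 2.

Pick v_3 = (1, 0, 0, 0)ᵀ.
Then v_2 = N · v_3 = (-1, 1, 1, 1)ᵀ.
Then v_1 = N · v_2 = (1, 0, -1, -1)ᵀ.

Sanity check: (A − (-4)·I) v_1 = (0, 0, 0, 0)ᵀ = 0. ✓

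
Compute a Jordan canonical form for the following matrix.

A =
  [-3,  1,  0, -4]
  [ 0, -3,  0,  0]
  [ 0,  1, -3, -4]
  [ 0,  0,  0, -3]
J_2(-3) ⊕ J_1(-3) ⊕ J_1(-3)

The characteristic polynomial is
  det(x·I − A) = x^4 + 12*x^3 + 54*x^2 + 108*x + 81 = (x + 3)^4

Eigenvalues and multiplicities (the geometric multiplicity of λ is n − rank(A − λI), which equals the number of Jordan blocks for λ):
  λ = -3: algebraic multiplicity = 4, geometric multiplicity = 3

Determining the block sizes for each eigenvalue:
  λ = -3: 3 blocks summing to 4 forces exactly one block of size 2 and the rest size 1 → block sizes [2, 1, 1]

Assembling the blocks gives a Jordan form
J =
  [-3,  1,  0,  0]
  [ 0, -3,  0,  0]
  [ 0,  0, -3,  0]
  [ 0,  0,  0, -3]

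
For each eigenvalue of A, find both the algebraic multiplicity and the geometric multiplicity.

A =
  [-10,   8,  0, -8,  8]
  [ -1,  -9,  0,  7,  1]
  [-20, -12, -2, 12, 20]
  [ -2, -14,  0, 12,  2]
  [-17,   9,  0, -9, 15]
λ = -2: alg = 3, geom = 3; λ = 6: alg = 2, geom = 1

Step 1 — factor the characteristic polynomial to read off the algebraic multiplicities:
  χ_A(x) = (x - 6)^2*(x + 2)^3

Step 2 — compute geometric multiplicities via the rank-nullity identity g(λ) = n − rank(A − λI):
  rank(A − (-2)·I) = 2, so dim ker(A − (-2)·I) = n − 2 = 3
  rank(A − (6)·I) = 4, so dim ker(A − (6)·I) = n − 4 = 1

Summary:
  λ = -2: algebraic multiplicity = 3, geometric multiplicity = 3
  λ = 6: algebraic multiplicity = 2, geometric multiplicity = 1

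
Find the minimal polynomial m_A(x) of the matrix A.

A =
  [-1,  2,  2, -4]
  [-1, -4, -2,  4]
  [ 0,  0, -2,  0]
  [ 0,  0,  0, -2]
x^2 + 5*x + 6

The characteristic polynomial is χ_A(x) = (x + 2)^3*(x + 3), so the eigenvalues are known. The minimal polynomial is
  m_A(x) = Π_λ (x − λ)^{k_λ}
where k_λ is the size of the *largest* Jordan block for λ (equivalently, the smallest k with (A − λI)^k v = 0 for every generalised eigenvector v of λ).

  λ = -3: largest Jordan block has size 1, contributing (x + 3)
  λ = -2: largest Jordan block has size 1, contributing (x + 2)

So m_A(x) = (x + 2)*(x + 3) = x^2 + 5*x + 6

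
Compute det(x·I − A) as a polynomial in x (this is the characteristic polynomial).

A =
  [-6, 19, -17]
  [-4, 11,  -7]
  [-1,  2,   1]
x^3 - 6*x^2 + 12*x - 8

Expanding det(x·I − A) (e.g. by cofactor expansion or by noting that A is similar to its Jordan form J, which has the same characteristic polynomial as A) gives
  χ_A(x) = x^3 - 6*x^2 + 12*x - 8
which factors as (x - 2)^3. The eigenvalues (with algebraic multiplicities) are λ = 2 with multiplicity 3.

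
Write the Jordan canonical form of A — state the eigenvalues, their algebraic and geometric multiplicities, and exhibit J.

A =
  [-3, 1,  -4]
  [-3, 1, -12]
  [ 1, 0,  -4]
J_3(-2)

The characteristic polynomial is
  det(x·I − A) = x^3 + 6*x^2 + 12*x + 8 = (x + 2)^3

Eigenvalues and multiplicities (the geometric multiplicity of λ is n − rank(A − λI), which equals the number of Jordan blocks for λ):
  λ = -2: algebraic multiplicity = 3, geometric multiplicity = 1

Determining the block sizes for each eigenvalue:
  λ = -2: one block (gm = 1), so the single block has size am = 3 → block sizes [3]

Assembling the blocks gives a Jordan form
J =
  [-2,  1,  0]
  [ 0, -2,  1]
  [ 0,  0, -2]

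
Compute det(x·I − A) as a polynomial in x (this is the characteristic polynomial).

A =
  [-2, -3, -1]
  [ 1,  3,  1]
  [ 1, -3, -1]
x^3

Expanding det(x·I − A) (e.g. by cofactor expansion or by noting that A is similar to its Jordan form J, which has the same characteristic polynomial as A) gives
  χ_A(x) = x^3
which factors as x^3. The eigenvalues (with algebraic multiplicities) are λ = 0 with multiplicity 3.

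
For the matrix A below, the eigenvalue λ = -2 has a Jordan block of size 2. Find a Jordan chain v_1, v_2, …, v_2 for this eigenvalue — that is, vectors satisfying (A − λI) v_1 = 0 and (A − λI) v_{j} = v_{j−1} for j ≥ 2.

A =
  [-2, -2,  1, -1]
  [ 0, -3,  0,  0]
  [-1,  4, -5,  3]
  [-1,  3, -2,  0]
A Jordan chain for λ = -2 of length 2:
v_1 = (0, 0, -1, -1)ᵀ
v_2 = (1, 0, 0, 0)ᵀ

Let N = A − (-2)·I. We want v_2 with N^2 v_2 = 0 but N^1 v_2 ≠ 0; then v_{j-1} := N · v_j for j = 2, …, 2.

Pick v_2 = (1, 0, 0, 0)ᵀ.
Then v_1 = N · v_2 = (0, 0, -1, -1)ᵀ.

Sanity check: (A − (-2)·I) v_1 = (0, 0, 0, 0)ᵀ = 0. ✓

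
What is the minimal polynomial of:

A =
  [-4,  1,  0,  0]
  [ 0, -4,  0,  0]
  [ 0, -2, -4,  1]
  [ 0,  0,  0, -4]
x^2 + 8*x + 16

The characteristic polynomial is χ_A(x) = (x + 4)^4, so the eigenvalues are known. The minimal polynomial is
  m_A(x) = Π_λ (x − λ)^{k_λ}
where k_λ is the size of the *largest* Jordan block for λ (equivalently, the smallest k with (A − λI)^k v = 0 for every generalised eigenvector v of λ).

  λ = -4: largest Jordan block has size 2, contributing (x + 4)^2

So m_A(x) = (x + 4)^2 = x^2 + 8*x + 16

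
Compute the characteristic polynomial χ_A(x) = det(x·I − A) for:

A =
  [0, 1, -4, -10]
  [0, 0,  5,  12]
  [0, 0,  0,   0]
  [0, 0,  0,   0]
x^4

Expanding det(x·I − A) (e.g. by cofactor expansion or by noting that A is similar to its Jordan form J, which has the same characteristic polynomial as A) gives
  χ_A(x) = x^4
which factors as x^4. The eigenvalues (with algebraic multiplicities) are λ = 0 with multiplicity 4.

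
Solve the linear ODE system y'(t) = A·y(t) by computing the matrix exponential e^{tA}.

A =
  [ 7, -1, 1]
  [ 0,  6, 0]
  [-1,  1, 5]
e^{tA} =
  [t*exp(6*t) + exp(6*t), -t*exp(6*t), t*exp(6*t)]
  [0, exp(6*t), 0]
  [-t*exp(6*t), t*exp(6*t), -t*exp(6*t) + exp(6*t)]

Strategy: write A = P · J · P⁻¹ where J is a Jordan canonical form, so e^{tA} = P · e^{tJ} · P⁻¹, and e^{tJ} can be computed block-by-block.

A has Jordan form
J =
  [6, 1, 0]
  [0, 6, 0]
  [0, 0, 6]
(up to reordering of blocks).

Per-block formulas:
  For a 2×2 Jordan block J_2(6): exp(t · J_2(6)) = e^(6t)·(I + t·N), where N is the 2×2 nilpotent shift.
  For a 1×1 block at λ = 6: exp(t · [6]) = [e^(6t)].

After assembling e^{tJ} and conjugating by P, we get:

e^{tA} =
  [t*exp(6*t) + exp(6*t), -t*exp(6*t), t*exp(6*t)]
  [0, exp(6*t), 0]
  [-t*exp(6*t), t*exp(6*t), -t*exp(6*t) + exp(6*t)]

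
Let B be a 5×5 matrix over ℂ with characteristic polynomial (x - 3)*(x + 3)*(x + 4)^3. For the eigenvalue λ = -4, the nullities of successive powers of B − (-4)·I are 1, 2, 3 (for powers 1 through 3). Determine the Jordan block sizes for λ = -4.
Block sizes for λ = -4: [3]

From the dimensions of kernels of powers, the number of Jordan blocks of size at least j is d_j − d_{j−1} where d_j = dim ker(N^j) (with d_0 = 0). Computing the differences gives [1, 1, 1].
The number of blocks of size exactly k is (#blocks of size ≥ k) − (#blocks of size ≥ k + 1), so the partition is: 1 block(s) of size 3.
In nonincreasing order the block sizes are [3].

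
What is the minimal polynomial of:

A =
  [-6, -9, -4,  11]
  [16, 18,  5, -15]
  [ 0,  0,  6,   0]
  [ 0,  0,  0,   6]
x^3 - 18*x^2 + 108*x - 216

The characteristic polynomial is χ_A(x) = (x - 6)^4, so the eigenvalues are known. The minimal polynomial is
  m_A(x) = Π_λ (x − λ)^{k_λ}
where k_λ is the size of the *largest* Jordan block for λ (equivalently, the smallest k with (A − λI)^k v = 0 for every generalised eigenvector v of λ).

  λ = 6: largest Jordan block has size 3, contributing (x − 6)^3

So m_A(x) = (x - 6)^3 = x^3 - 18*x^2 + 108*x - 216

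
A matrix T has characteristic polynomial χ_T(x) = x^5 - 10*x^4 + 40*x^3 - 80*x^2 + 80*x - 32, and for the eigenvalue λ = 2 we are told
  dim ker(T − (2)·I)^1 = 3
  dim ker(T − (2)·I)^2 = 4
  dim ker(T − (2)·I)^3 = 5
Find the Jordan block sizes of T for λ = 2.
Block sizes for λ = 2: [3, 1, 1]

From the dimensions of kernels of powers, the number of Jordan blocks of size at least j is d_j − d_{j−1} where d_j = dim ker(N^j) (with d_0 = 0). Computing the differences gives [3, 1, 1].
The number of blocks of size exactly k is (#blocks of size ≥ k) − (#blocks of size ≥ k + 1), so the partition is: 2 block(s) of size 1, 1 block(s) of size 3.
In nonincreasing order the block sizes are [3, 1, 1].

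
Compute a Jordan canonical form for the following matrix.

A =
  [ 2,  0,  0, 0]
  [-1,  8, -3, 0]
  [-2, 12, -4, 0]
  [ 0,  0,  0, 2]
J_2(2) ⊕ J_1(2) ⊕ J_1(2)

The characteristic polynomial is
  det(x·I − A) = x^4 - 8*x^3 + 24*x^2 - 32*x + 16 = (x - 2)^4

Eigenvalues and multiplicities (the geometric multiplicity of λ is n − rank(A − λI), which equals the number of Jordan blocks for λ):
  λ = 2: algebraic multiplicity = 4, geometric multiplicity = 3

Determining the block sizes for each eigenvalue:
  λ = 2: 3 blocks summing to 4 forces exactly one block of size 2 and the rest size 1 → block sizes [2, 1, 1]

Assembling the blocks gives a Jordan form
J =
  [2, 1, 0, 0]
  [0, 2, 0, 0]
  [0, 0, 2, 0]
  [0, 0, 0, 2]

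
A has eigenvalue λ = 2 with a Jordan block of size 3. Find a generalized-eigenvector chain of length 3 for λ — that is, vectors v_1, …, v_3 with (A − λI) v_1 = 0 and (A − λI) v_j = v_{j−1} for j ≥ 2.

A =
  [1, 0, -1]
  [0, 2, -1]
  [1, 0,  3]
A Jordan chain for λ = 2 of length 3:
v_1 = (0, -1, 0)ᵀ
v_2 = (-1, 0, 1)ᵀ
v_3 = (1, 0, 0)ᵀ

Let N = A − (2)·I. We want v_3 with N^3 v_3 = 0 but N^2 v_3 ≠ 0; then v_{j-1} := N · v_j for j = 3, …, 2.

Pick v_3 = (1, 0, 0)ᵀ.
Then v_2 = N · v_3 = (-1, 0, 1)ᵀ.
Then v_1 = N · v_2 = (0, -1, 0)ᵀ.

Sanity check: (A − (2)·I) v_1 = (0, 0, 0)ᵀ = 0. ✓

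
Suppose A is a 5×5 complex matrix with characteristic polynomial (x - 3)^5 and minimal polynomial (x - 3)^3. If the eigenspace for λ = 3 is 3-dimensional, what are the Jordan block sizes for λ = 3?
Block sizes for λ = 3: [3, 1, 1]

Step 1 — from the characteristic polynomial, algebraic multiplicity of λ = 3 is 5. From dim ker(A − (3)·I) = 3, there are exactly 3 Jordan blocks for λ = 3.
Step 2 — from the minimal polynomial, the factor (x − 3)^3 tells us the largest block for λ = 3 has size 3.
Step 3 — with total size 5, 3 blocks, and largest block 3, the block sizes (in nonincreasing order) are [3, 1, 1].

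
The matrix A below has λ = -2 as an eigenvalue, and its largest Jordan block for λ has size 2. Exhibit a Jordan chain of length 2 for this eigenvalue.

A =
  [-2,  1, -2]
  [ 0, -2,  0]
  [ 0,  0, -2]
A Jordan chain for λ = -2 of length 2:
v_1 = (1, 0, 0)ᵀ
v_2 = (0, 1, 0)ᵀ

Let N = A − (-2)·I. We want v_2 with N^2 v_2 = 0 but N^1 v_2 ≠ 0; then v_{j-1} := N · v_j for j = 2, …, 2.

Pick v_2 = (0, 1, 0)ᵀ.
Then v_1 = N · v_2 = (1, 0, 0)ᵀ.

Sanity check: (A − (-2)·I) v_1 = (0, 0, 0)ᵀ = 0. ✓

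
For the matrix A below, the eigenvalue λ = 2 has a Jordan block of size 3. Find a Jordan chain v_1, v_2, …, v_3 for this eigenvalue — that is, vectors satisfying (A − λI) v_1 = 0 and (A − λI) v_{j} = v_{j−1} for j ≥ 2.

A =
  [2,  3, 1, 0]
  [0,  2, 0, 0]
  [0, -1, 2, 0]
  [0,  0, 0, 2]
A Jordan chain for λ = 2 of length 3:
v_1 = (-1, 0, 0, 0)ᵀ
v_2 = (3, 0, -1, 0)ᵀ
v_3 = (0, 1, 0, 0)ᵀ

Let N = A − (2)·I. We want v_3 with N^3 v_3 = 0 but N^2 v_3 ≠ 0; then v_{j-1} := N · v_j for j = 3, …, 2.

Pick v_3 = (0, 1, 0, 0)ᵀ.
Then v_2 = N · v_3 = (3, 0, -1, 0)ᵀ.
Then v_1 = N · v_2 = (-1, 0, 0, 0)ᵀ.

Sanity check: (A − (2)·I) v_1 = (0, 0, 0, 0)ᵀ = 0. ✓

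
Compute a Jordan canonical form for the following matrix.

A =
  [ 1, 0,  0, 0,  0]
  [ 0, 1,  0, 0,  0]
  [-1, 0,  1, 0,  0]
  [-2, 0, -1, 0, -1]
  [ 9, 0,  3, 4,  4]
J_2(1) ⊕ J_1(1) ⊕ J_2(2)

The characteristic polynomial is
  det(x·I − A) = x^5 - 7*x^4 + 19*x^3 - 25*x^2 + 16*x - 4 = (x - 2)^2*(x - 1)^3

Eigenvalues and multiplicities (the geometric multiplicity of λ is n − rank(A − λI), which equals the number of Jordan blocks for λ):
  λ = 1: algebraic multiplicity = 3, geometric multiplicity = 2
  λ = 2: algebraic multiplicity = 2, geometric multiplicity = 1

Determining the block sizes for each eigenvalue:
  λ = 1: 2 blocks summing to 3 forces exactly one block of size 2 and the rest size 1 → block sizes [2, 1]
  λ = 2: one block (gm = 1), so the single block has size am = 2 → block sizes [2]

Assembling the blocks gives a Jordan form
J =
  [1, 1, 0, 0, 0]
  [0, 1, 0, 0, 0]
  [0, 0, 1, 0, 0]
  [0, 0, 0, 2, 1]
  [0, 0, 0, 0, 2]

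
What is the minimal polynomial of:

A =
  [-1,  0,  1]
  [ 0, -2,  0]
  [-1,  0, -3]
x^2 + 4*x + 4

The characteristic polynomial is χ_A(x) = (x + 2)^3, so the eigenvalues are known. The minimal polynomial is
  m_A(x) = Π_λ (x − λ)^{k_λ}
where k_λ is the size of the *largest* Jordan block for λ (equivalently, the smallest k with (A − λI)^k v = 0 for every generalised eigenvector v of λ).

  λ = -2: largest Jordan block has size 2, contributing (x + 2)^2

So m_A(x) = (x + 2)^2 = x^2 + 4*x + 4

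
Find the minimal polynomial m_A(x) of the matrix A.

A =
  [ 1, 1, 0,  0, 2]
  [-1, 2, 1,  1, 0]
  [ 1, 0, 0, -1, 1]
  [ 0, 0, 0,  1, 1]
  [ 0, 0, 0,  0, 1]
x^3 - 3*x^2 + 3*x - 1

The characteristic polynomial is χ_A(x) = (x - 1)^5, so the eigenvalues are known. The minimal polynomial is
  m_A(x) = Π_λ (x − λ)^{k_λ}
where k_λ is the size of the *largest* Jordan block for λ (equivalently, the smallest k with (A − λI)^k v = 0 for every generalised eigenvector v of λ).

  λ = 1: largest Jordan block has size 3, contributing (x − 1)^3

So m_A(x) = (x - 1)^3 = x^3 - 3*x^2 + 3*x - 1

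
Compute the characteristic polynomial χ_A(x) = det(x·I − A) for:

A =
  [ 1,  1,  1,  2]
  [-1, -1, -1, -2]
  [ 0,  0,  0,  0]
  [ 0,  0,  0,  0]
x^4

Expanding det(x·I − A) (e.g. by cofactor expansion or by noting that A is similar to its Jordan form J, which has the same characteristic polynomial as A) gives
  χ_A(x) = x^4
which factors as x^4. The eigenvalues (with algebraic multiplicities) are λ = 0 with multiplicity 4.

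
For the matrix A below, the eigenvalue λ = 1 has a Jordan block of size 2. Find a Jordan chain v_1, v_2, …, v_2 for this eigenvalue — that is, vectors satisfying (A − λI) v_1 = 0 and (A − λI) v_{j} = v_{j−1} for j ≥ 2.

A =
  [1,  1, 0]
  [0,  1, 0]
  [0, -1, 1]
A Jordan chain for λ = 1 of length 2:
v_1 = (1, 0, -1)ᵀ
v_2 = (0, 1, 0)ᵀ

Let N = A − (1)·I. We want v_2 with N^2 v_2 = 0 but N^1 v_2 ≠ 0; then v_{j-1} := N · v_j for j = 2, …, 2.

Pick v_2 = (0, 1, 0)ᵀ.
Then v_1 = N · v_2 = (1, 0, -1)ᵀ.

Sanity check: (A − (1)·I) v_1 = (0, 0, 0)ᵀ = 0. ✓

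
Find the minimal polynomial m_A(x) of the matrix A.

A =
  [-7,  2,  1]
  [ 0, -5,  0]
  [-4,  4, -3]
x^2 + 10*x + 25

The characteristic polynomial is χ_A(x) = (x + 5)^3, so the eigenvalues are known. The minimal polynomial is
  m_A(x) = Π_λ (x − λ)^{k_λ}
where k_λ is the size of the *largest* Jordan block for λ (equivalently, the smallest k with (A − λI)^k v = 0 for every generalised eigenvector v of λ).

  λ = -5: largest Jordan block has size 2, contributing (x + 5)^2

So m_A(x) = (x + 5)^2 = x^2 + 10*x + 25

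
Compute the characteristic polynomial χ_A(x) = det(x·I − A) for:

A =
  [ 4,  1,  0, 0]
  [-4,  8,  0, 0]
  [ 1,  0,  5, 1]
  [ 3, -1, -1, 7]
x^4 - 24*x^3 + 216*x^2 - 864*x + 1296

Expanding det(x·I − A) (e.g. by cofactor expansion or by noting that A is similar to its Jordan form J, which has the same characteristic polynomial as A) gives
  χ_A(x) = x^4 - 24*x^3 + 216*x^2 - 864*x + 1296
which factors as (x - 6)^4. The eigenvalues (with algebraic multiplicities) are λ = 6 with multiplicity 4.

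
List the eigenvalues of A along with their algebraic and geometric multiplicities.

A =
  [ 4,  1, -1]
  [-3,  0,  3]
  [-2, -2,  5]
λ = 3: alg = 3, geom = 2

Step 1 — factor the characteristic polynomial to read off the algebraic multiplicities:
  χ_A(x) = (x - 3)^3

Step 2 — compute geometric multiplicities via the rank-nullity identity g(λ) = n − rank(A − λI):
  rank(A − (3)·I) = 1, so dim ker(A − (3)·I) = n − 1 = 2

Summary:
  λ = 3: algebraic multiplicity = 3, geometric multiplicity = 2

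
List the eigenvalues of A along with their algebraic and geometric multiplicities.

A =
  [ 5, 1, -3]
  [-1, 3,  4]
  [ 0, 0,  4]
λ = 4: alg = 3, geom = 1

Step 1 — factor the characteristic polynomial to read off the algebraic multiplicities:
  χ_A(x) = (x - 4)^3

Step 2 — compute geometric multiplicities via the rank-nullity identity g(λ) = n − rank(A − λI):
  rank(A − (4)·I) = 2, so dim ker(A − (4)·I) = n − 2 = 1

Summary:
  λ = 4: algebraic multiplicity = 3, geometric multiplicity = 1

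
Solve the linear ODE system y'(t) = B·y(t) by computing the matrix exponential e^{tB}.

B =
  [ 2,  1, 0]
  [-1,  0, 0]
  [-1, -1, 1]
e^{tB} =
  [t*exp(t) + exp(t), t*exp(t), 0]
  [-t*exp(t), -t*exp(t) + exp(t), 0]
  [-t*exp(t), -t*exp(t), exp(t)]

Strategy: write B = P · J · P⁻¹ where J is a Jordan canonical form, so e^{tB} = P · e^{tJ} · P⁻¹, and e^{tJ} can be computed block-by-block.

B has Jordan form
J =
  [1, 1, 0]
  [0, 1, 0]
  [0, 0, 1]
(up to reordering of blocks).

Per-block formulas:
  For a 1×1 block at λ = 1: exp(t · [1]) = [e^(1t)].
  For a 2×2 Jordan block J_2(1): exp(t · J_2(1)) = e^(1t)·(I + t·N), where N is the 2×2 nilpotent shift.

After assembling e^{tJ} and conjugating by P, we get:

e^{tB} =
  [t*exp(t) + exp(t), t*exp(t), 0]
  [-t*exp(t), -t*exp(t) + exp(t), 0]
  [-t*exp(t), -t*exp(t), exp(t)]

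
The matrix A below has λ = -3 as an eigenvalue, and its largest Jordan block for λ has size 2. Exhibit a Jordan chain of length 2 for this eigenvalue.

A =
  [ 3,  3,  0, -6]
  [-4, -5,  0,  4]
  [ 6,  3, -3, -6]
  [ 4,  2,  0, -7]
A Jordan chain for λ = -3 of length 2:
v_1 = (6, -4, 6, 4)ᵀ
v_2 = (1, 0, 0, 0)ᵀ

Let N = A − (-3)·I. We want v_2 with N^2 v_2 = 0 but N^1 v_2 ≠ 0; then v_{j-1} := N · v_j for j = 2, …, 2.

Pick v_2 = (1, 0, 0, 0)ᵀ.
Then v_1 = N · v_2 = (6, -4, 6, 4)ᵀ.

Sanity check: (A − (-3)·I) v_1 = (0, 0, 0, 0)ᵀ = 0. ✓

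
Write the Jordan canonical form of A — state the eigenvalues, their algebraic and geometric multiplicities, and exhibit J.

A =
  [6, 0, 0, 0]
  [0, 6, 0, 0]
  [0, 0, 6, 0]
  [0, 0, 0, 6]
J_1(6) ⊕ J_1(6) ⊕ J_1(6) ⊕ J_1(6)

The characteristic polynomial is
  det(x·I − A) = x^4 - 24*x^3 + 216*x^2 - 864*x + 1296 = (x - 6)^4

Eigenvalues and multiplicities (the geometric multiplicity of λ is n − rank(A − λI), which equals the number of Jordan blocks for λ):
  λ = 6: algebraic multiplicity = 4, geometric multiplicity = 4

Determining the block sizes for each eigenvalue:
  λ = 6: gm = am = 4, so every block has size 1 → block sizes [1, 1, 1, 1]

Assembling the blocks gives a Jordan form
J =
  [6, 0, 0, 0]
  [0, 6, 0, 0]
  [0, 0, 6, 0]
  [0, 0, 0, 6]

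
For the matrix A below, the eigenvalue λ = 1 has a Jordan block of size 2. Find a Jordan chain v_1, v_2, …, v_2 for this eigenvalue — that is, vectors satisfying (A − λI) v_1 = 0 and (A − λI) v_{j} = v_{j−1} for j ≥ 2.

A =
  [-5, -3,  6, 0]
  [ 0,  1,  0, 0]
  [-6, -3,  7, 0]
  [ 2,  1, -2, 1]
A Jordan chain for λ = 1 of length 2:
v_1 = (-6, 0, -6, 2)ᵀ
v_2 = (1, 0, 0, 0)ᵀ

Let N = A − (1)·I. We want v_2 with N^2 v_2 = 0 but N^1 v_2 ≠ 0; then v_{j-1} := N · v_j for j = 2, …, 2.

Pick v_2 = (1, 0, 0, 0)ᵀ.
Then v_1 = N · v_2 = (-6, 0, -6, 2)ᵀ.

Sanity check: (A − (1)·I) v_1 = (0, 0, 0, 0)ᵀ = 0. ✓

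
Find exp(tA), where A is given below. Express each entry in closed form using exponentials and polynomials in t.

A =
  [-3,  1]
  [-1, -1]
e^{tA} =
  [-t*exp(-2*t) + exp(-2*t), t*exp(-2*t)]
  [-t*exp(-2*t), t*exp(-2*t) + exp(-2*t)]

Strategy: write A = P · J · P⁻¹ where J is a Jordan canonical form, so e^{tA} = P · e^{tJ} · P⁻¹, and e^{tJ} can be computed block-by-block.

A has Jordan form
J =
  [-2,  1]
  [ 0, -2]
(up to reordering of blocks).

Per-block formulas:
  For a 2×2 Jordan block J_2(-2): exp(t · J_2(-2)) = e^(-2t)·(I + t·N), where N is the 2×2 nilpotent shift.

After assembling e^{tJ} and conjugating by P, we get:

e^{tA} =
  [-t*exp(-2*t) + exp(-2*t), t*exp(-2*t)]
  [-t*exp(-2*t), t*exp(-2*t) + exp(-2*t)]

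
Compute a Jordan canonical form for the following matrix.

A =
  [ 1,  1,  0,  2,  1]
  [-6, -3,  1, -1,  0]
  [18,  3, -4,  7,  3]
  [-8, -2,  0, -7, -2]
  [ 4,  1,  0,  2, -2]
J_3(-3) ⊕ J_1(-3) ⊕ J_1(-3)

The characteristic polynomial is
  det(x·I − A) = x^5 + 15*x^4 + 90*x^3 + 270*x^2 + 405*x + 243 = (x + 3)^5

Eigenvalues and multiplicities (the geometric multiplicity of λ is n − rank(A − λI), which equals the number of Jordan blocks for λ):
  λ = -3: algebraic multiplicity = 5, geometric multiplicity = 3

Determining the block sizes for each eigenvalue:
  λ = -3: with am = 5 and gm = 3, the partition is not yet determined (e.g. several partitions of 5 into 3 parts exist). Let N = A − (-3)·I. Computing rank(N^1) = 2, rank(N^2) = 1, rank(N^3) = 0; the number of blocks of size ≥ j is rank(N^{j−1}) − rank(N^j), giving [3, 1, 1]. So we have 1 block(s) of size 3, 2 block(s) of size 1 → block sizes [3, 1, 1]

Assembling the blocks gives a Jordan form
J =
  [-3,  1,  0,  0,  0]
  [ 0, -3,  1,  0,  0]
  [ 0,  0, -3,  0,  0]
  [ 0,  0,  0, -3,  0]
  [ 0,  0,  0,  0, -3]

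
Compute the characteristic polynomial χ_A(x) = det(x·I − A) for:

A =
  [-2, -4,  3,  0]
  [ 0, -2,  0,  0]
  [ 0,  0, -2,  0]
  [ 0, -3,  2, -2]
x^4 + 8*x^3 + 24*x^2 + 32*x + 16

Expanding det(x·I − A) (e.g. by cofactor expansion or by noting that A is similar to its Jordan form J, which has the same characteristic polynomial as A) gives
  χ_A(x) = x^4 + 8*x^3 + 24*x^2 + 32*x + 16
which factors as (x + 2)^4. The eigenvalues (with algebraic multiplicities) are λ = -2 with multiplicity 4.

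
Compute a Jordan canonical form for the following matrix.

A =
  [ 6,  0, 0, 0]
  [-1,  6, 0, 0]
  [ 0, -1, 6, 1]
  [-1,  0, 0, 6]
J_2(6) ⊕ J_2(6)

The characteristic polynomial is
  det(x·I − A) = x^4 - 24*x^3 + 216*x^2 - 864*x + 1296 = (x - 6)^4

Eigenvalues and multiplicities (the geometric multiplicity of λ is n − rank(A − λI), which equals the number of Jordan blocks for λ):
  λ = 6: algebraic multiplicity = 4, geometric multiplicity = 2

Determining the block sizes for each eigenvalue:
  λ = 6: with am = 4 and gm = 2, the partition is not yet determined (e.g. several partitions of 4 into 2 parts exist). Let N = A − (6)·I. Computing rank(N^1) = 2, rank(N^2) = 0; the number of blocks of size ≥ j is rank(N^{j−1}) − rank(N^j), giving [2, 2]. So we have 2 block(s) of size 2 → block sizes [2, 2]

Assembling the blocks gives a Jordan form
J =
  [6, 1, 0, 0]
  [0, 6, 0, 0]
  [0, 0, 6, 1]
  [0, 0, 0, 6]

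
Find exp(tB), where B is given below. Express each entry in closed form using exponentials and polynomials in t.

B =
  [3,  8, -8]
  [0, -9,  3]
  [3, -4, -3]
e^{tB} =
  [6*t^2*exp(-3*t) + 6*t*exp(-3*t) + exp(-3*t), 16*t^2*exp(-3*t) + 8*t*exp(-3*t), -12*t^2*exp(-3*t) - 8*t*exp(-3*t)]
  [9*t^2*exp(-3*t)/2, 12*t^2*exp(-3*t) - 6*t*exp(-3*t) + exp(-3*t), -9*t^2*exp(-3*t) + 3*t*exp(-3*t)]
  [9*t^2*exp(-3*t) + 3*t*exp(-3*t), 24*t^2*exp(-3*t) - 4*t*exp(-3*t), -18*t^2*exp(-3*t) + exp(-3*t)]

Strategy: write B = P · J · P⁻¹ where J is a Jordan canonical form, so e^{tB} = P · e^{tJ} · P⁻¹, and e^{tJ} can be computed block-by-block.

B has Jordan form
J =
  [-3,  1,  0]
  [ 0, -3,  1]
  [ 0,  0, -3]
(up to reordering of blocks).

Per-block formulas:
  For a 3×3 Jordan block J_3(-3): exp(t · J_3(-3)) = e^(-3t)·(I + t·N + (t^2/2)·N^2), where N is the 3×3 nilpotent shift.

After assembling e^{tJ} and conjugating by P, we get:

e^{tB} =
  [6*t^2*exp(-3*t) + 6*t*exp(-3*t) + exp(-3*t), 16*t^2*exp(-3*t) + 8*t*exp(-3*t), -12*t^2*exp(-3*t) - 8*t*exp(-3*t)]
  [9*t^2*exp(-3*t)/2, 12*t^2*exp(-3*t) - 6*t*exp(-3*t) + exp(-3*t), -9*t^2*exp(-3*t) + 3*t*exp(-3*t)]
  [9*t^2*exp(-3*t) + 3*t*exp(-3*t), 24*t^2*exp(-3*t) - 4*t*exp(-3*t), -18*t^2*exp(-3*t) + exp(-3*t)]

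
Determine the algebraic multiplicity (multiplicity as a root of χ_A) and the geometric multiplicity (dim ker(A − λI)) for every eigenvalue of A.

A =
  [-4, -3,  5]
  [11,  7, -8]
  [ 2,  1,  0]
λ = 1: alg = 3, geom = 1

Step 1 — factor the characteristic polynomial to read off the algebraic multiplicities:
  χ_A(x) = (x - 1)^3

Step 2 — compute geometric multiplicities via the rank-nullity identity g(λ) = n − rank(A − λI):
  rank(A − (1)·I) = 2, so dim ker(A − (1)·I) = n − 2 = 1

Summary:
  λ = 1: algebraic multiplicity = 3, geometric multiplicity = 1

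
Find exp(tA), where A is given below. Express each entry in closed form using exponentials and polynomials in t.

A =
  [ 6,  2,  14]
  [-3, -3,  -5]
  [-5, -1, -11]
e^{tA} =
  [2*t*exp(-2*t) + 4*exp(-2*t) - 3*exp(-4*t), 2*t*exp(-2*t), 2*t*exp(-2*t) + 6*exp(-2*t) - 6*exp(-4*t)]
  [-t*exp(-2*t) - exp(-2*t) + exp(-4*t), -t*exp(-2*t) + exp(-2*t), -t*exp(-2*t) - 2*exp(-2*t) + 2*exp(-4*t)]
  [-t*exp(-2*t) - 2*exp(-2*t) + 2*exp(-4*t), -t*exp(-2*t), -t*exp(-2*t) - 3*exp(-2*t) + 4*exp(-4*t)]

Strategy: write A = P · J · P⁻¹ where J is a Jordan canonical form, so e^{tA} = P · e^{tJ} · P⁻¹, and e^{tJ} can be computed block-by-block.

A has Jordan form
J =
  [-4,  0,  0]
  [ 0, -2,  1]
  [ 0,  0, -2]
(up to reordering of blocks).

Per-block formulas:
  For a 1×1 block at λ = -4: exp(t · [-4]) = [e^(-4t)].
  For a 2×2 Jordan block J_2(-2): exp(t · J_2(-2)) = e^(-2t)·(I + t·N), where N is the 2×2 nilpotent shift.

After assembling e^{tJ} and conjugating by P, we get:

e^{tA} =
  [2*t*exp(-2*t) + 4*exp(-2*t) - 3*exp(-4*t), 2*t*exp(-2*t), 2*t*exp(-2*t) + 6*exp(-2*t) - 6*exp(-4*t)]
  [-t*exp(-2*t) - exp(-2*t) + exp(-4*t), -t*exp(-2*t) + exp(-2*t), -t*exp(-2*t) - 2*exp(-2*t) + 2*exp(-4*t)]
  [-t*exp(-2*t) - 2*exp(-2*t) + 2*exp(-4*t), -t*exp(-2*t), -t*exp(-2*t) - 3*exp(-2*t) + 4*exp(-4*t)]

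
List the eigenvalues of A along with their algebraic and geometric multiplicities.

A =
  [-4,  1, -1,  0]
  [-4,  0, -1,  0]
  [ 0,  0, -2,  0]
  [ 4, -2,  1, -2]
λ = -2: alg = 4, geom = 2

Step 1 — factor the characteristic polynomial to read off the algebraic multiplicities:
  χ_A(x) = (x + 2)^4

Step 2 — compute geometric multiplicities via the rank-nullity identity g(λ) = n − rank(A − λI):
  rank(A − (-2)·I) = 2, so dim ker(A − (-2)·I) = n − 2 = 2

Summary:
  λ = -2: algebraic multiplicity = 4, geometric multiplicity = 2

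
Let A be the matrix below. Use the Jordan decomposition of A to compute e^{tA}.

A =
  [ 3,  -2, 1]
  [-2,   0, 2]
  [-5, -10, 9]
e^{tA} =
  [-t*exp(4*t) + exp(4*t), -2*t*exp(4*t), t*exp(4*t)]
  [-2*t*exp(4*t), -4*t*exp(4*t) + exp(4*t), 2*t*exp(4*t)]
  [-5*t*exp(4*t), -10*t*exp(4*t), 5*t*exp(4*t) + exp(4*t)]

Strategy: write A = P · J · P⁻¹ where J is a Jordan canonical form, so e^{tA} = P · e^{tJ} · P⁻¹, and e^{tJ} can be computed block-by-block.

A has Jordan form
J =
  [4, 1, 0]
  [0, 4, 0]
  [0, 0, 4]
(up to reordering of blocks).

Per-block formulas:
  For a 2×2 Jordan block J_2(4): exp(t · J_2(4)) = e^(4t)·(I + t·N), where N is the 2×2 nilpotent shift.
  For a 1×1 block at λ = 4: exp(t · [4]) = [e^(4t)].

After assembling e^{tJ} and conjugating by P, we get:

e^{tA} =
  [-t*exp(4*t) + exp(4*t), -2*t*exp(4*t), t*exp(4*t)]
  [-2*t*exp(4*t), -4*t*exp(4*t) + exp(4*t), 2*t*exp(4*t)]
  [-5*t*exp(4*t), -10*t*exp(4*t), 5*t*exp(4*t) + exp(4*t)]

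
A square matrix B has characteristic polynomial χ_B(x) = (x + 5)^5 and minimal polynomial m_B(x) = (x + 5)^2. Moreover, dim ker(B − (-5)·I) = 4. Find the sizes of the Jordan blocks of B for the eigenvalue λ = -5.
Block sizes for λ = -5: [2, 1, 1, 1]

Step 1 — from the characteristic polynomial, algebraic multiplicity of λ = -5 is 5. From dim ker(B − (-5)·I) = 4, there are exactly 4 Jordan blocks for λ = -5.
Step 2 — from the minimal polynomial, the factor (x + 5)^2 tells us the largest block for λ = -5 has size 2.
Step 3 — with total size 5, 4 blocks, and largest block 2, the block sizes (in nonincreasing order) are [2, 1, 1, 1].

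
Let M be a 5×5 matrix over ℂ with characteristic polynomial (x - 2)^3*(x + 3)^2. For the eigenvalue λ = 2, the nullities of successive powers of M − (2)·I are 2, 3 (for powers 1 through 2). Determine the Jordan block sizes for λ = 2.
Block sizes for λ = 2: [2, 1]

From the dimensions of kernels of powers, the number of Jordan blocks of size at least j is d_j − d_{j−1} where d_j = dim ker(N^j) (with d_0 = 0). Computing the differences gives [2, 1].
The number of blocks of size exactly k is (#blocks of size ≥ k) − (#blocks of size ≥ k + 1), so the partition is: 1 block(s) of size 1, 1 block(s) of size 2.
In nonincreasing order the block sizes are [2, 1].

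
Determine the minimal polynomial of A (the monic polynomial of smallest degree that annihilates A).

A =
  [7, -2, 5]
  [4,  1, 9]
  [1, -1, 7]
x^3 - 15*x^2 + 75*x - 125

The characteristic polynomial is χ_A(x) = (x - 5)^3, so the eigenvalues are known. The minimal polynomial is
  m_A(x) = Π_λ (x − λ)^{k_λ}
where k_λ is the size of the *largest* Jordan block for λ (equivalently, the smallest k with (A − λI)^k v = 0 for every generalised eigenvector v of λ).

  λ = 5: largest Jordan block has size 3, contributing (x − 5)^3

So m_A(x) = (x - 5)^3 = x^3 - 15*x^2 + 75*x - 125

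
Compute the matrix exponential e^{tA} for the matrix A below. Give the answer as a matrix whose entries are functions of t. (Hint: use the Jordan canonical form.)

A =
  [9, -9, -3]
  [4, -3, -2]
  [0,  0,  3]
e^{tA} =
  [6*t*exp(3*t) + exp(3*t), -9*t*exp(3*t), -3*t*exp(3*t)]
  [4*t*exp(3*t), -6*t*exp(3*t) + exp(3*t), -2*t*exp(3*t)]
  [0, 0, exp(3*t)]

Strategy: write A = P · J · P⁻¹ where J is a Jordan canonical form, so e^{tA} = P · e^{tJ} · P⁻¹, and e^{tJ} can be computed block-by-block.

A has Jordan form
J =
  [3, 1, 0]
  [0, 3, 0]
  [0, 0, 3]
(up to reordering of blocks).

Per-block formulas:
  For a 1×1 block at λ = 3: exp(t · [3]) = [e^(3t)].
  For a 2×2 Jordan block J_2(3): exp(t · J_2(3)) = e^(3t)·(I + t·N), where N is the 2×2 nilpotent shift.

After assembling e^{tJ} and conjugating by P, we get:

e^{tA} =
  [6*t*exp(3*t) + exp(3*t), -9*t*exp(3*t), -3*t*exp(3*t)]
  [4*t*exp(3*t), -6*t*exp(3*t) + exp(3*t), -2*t*exp(3*t)]
  [0, 0, exp(3*t)]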